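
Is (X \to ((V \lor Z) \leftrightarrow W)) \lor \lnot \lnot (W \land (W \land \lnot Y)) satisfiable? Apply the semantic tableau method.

Initial set: {T ((X \to ((V \lor Z) \leftrightarrow W)) \lor \lnot \lnot (W \land (W \land \lnot Y)))}.
T ((X \to ((V \lor Z) \leftrightarrow W)) \lor \lnot \lnot (W \land (W \land \lnot Y))): β-rule — branch into T (X \to ((V \lor Z) \leftrightarrow W))  //  T \lnot \lnot (W \land (W \land \lnot Y)).
  branch 1 (add T (X \to ((V \lor Z) \leftrightarrow W))):
    T (X \to ((V \lor Z) \leftrightarrow W)): β-rule — branch into F X  //  T ((V \lor Z) \leftrightarrow W).
      branch 1.1 (add F X):
        ○ open, literals {X=false}.
      branch 1.2 (add T ((V \lor Z) \leftrightarrow W)):
        T ((V \lor Z) \leftrightarrow W): β-rule — branch into T (V \lor Z), T W  //  F (V \lor Z), F W.
          branch 1.2.1 (add T (V \lor Z), T W):
            T (V \lor Z): β-rule — branch into T V  //  T Z.
              branch 1.2.1.1 (add T V):
                ○ open, literals {V=true, W=true}.
              branch 1.2.1.2 (add T Z):
                ○ open, literals {W=true, Z=true}.
          branch 1.2.2 (add F (V \lor Z), F W):
            F (V \lor Z): α-rule — add F V, F Z.
            ○ open, literals {V=false, W=false, Z=false}.
  branch 2 (add T \lnot \lnot (W \land (W \land \lnot Y))):
    T \lnot \lnot (W \land (W \land \lnot Y)): drop double negation, giving T (W \land (W \land \lnot Y)).
    T (W \land (W \land \lnot Y)): α-rule — add T W, T (W \land \lnot Y).
    T (W \land \lnot Y): α-rule — add T W, T \lnot Y.
    ○ open, literals {W=true, Y=false}.
0 branches closed, 5 open.
An open branch gives a satisfying assignment: X=false.

Satisfiable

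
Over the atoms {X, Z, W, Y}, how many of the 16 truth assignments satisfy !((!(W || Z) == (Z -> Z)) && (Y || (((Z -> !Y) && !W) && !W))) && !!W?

Initial set: {(!((!(W || Z) == (Z -> Z)) && (Y || (((Z -> !Y) && !W) && !W))) && !!W)}.
(!((!(W || Z) == (Z -> Z)) && (Y || (((Z -> !Y) && !W) && !W))) && !!W): α-rule — add !((!(W || Z) == (Z -> Z)) && (Y || (((Z -> !Y) && !W) && !W))), !!W.
!!W: drop double negation, giving W.
!((!(W || Z) == (Z -> Z)) && (Y || (((Z -> !Y) && !W) && !W))): β-rule — branch into !(!(W || Z) == (Z -> Z))  //  !(Y || (((Z -> !Y) && !W) && !W)).
  branch 1 (add !(!(W || Z) == (Z -> Z))):
    !(!(W || Z) == (Z -> Z)): β-rule — branch into !(W || Z), !(Z -> Z)  //  !!(W || Z), (Z -> Z).
      branch 1.1 (add !(W || Z), !(Z -> Z)):
        !(W || Z): α-rule — add !W, !Z.
        × closes — contains both W and !W.
      branch 1.2 (add !!(W || Z), (Z -> Z)):
        !!(W || Z): β-rule — branch into W  //  Z.
          branch 1.2.1 (add W):
            (Z -> Z): β-rule — branch into !Z  //  Z.
              branch 1.2.1.1 (add !Z):
                ○ open, literals {W=T, Z=F}.
              branch 1.2.1.2 (add Z):
                ○ open, literals {W=T, Z=T}.
          branch 1.2.2 (add Z):
            (Z -> Z): β-rule — branch into !Z  //  Z.
              branch 1.2.2.1 (add !Z):
                × closes — contains both Z and !Z.
              branch 1.2.2.2 (add Z):
                ○ open, literals {W=T, Z=T}.
  branch 2 (add !(Y || (((Z -> !Y) && !W) && !W))):
    !(Y || (((Z -> !Y) && !W) && !W)): α-rule — add !Y, !(((Z -> !Y) && !W) && !W).
    !(((Z -> !Y) && !W) && !W): β-rule — branch into !((Z -> !Y) && !W)  //  !!W.
      branch 2.1 (add !((Z -> !Y) && !W)):
        !((Z -> !Y) && !W): β-rule — branch into !(Z -> !Y)  //  !!W.
          branch 2.1.1 (add !(Z -> !Y)):
            !(Z -> !Y): α-rule — add Z, !!Y.
            × closes — contains both Y and !Y.
          branch 2.1.2 (add !!W):
            ○ open, literals {W=T, Y=F}.
      branch 2.2 (add !!W):
        ○ open, literals {W=T, Y=F}.
3 branches closed, 5 open.
Each open branch fixes some atoms; the unmentioned ones are free. Counting distinct full assignments: branch {W=T, Z=F} (X, Y) contributes 4 new; branch {W=T, Z=T} (X, Y) contributes 4 new; branch {W=T, Z=T} (X, Y) contributes 0 new; branch {W=T, Y=F} (X, Z) contributes 0 new; branch {W=T, Y=F} (X, Z) contributes 0 new. Total: 8.

8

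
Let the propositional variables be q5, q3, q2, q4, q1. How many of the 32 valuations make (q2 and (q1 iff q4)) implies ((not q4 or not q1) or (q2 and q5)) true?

30

Initial set: {T ((q2 and (q1 iff q4)) implies ((not q4 or not q1) or (q2 and q5)))}.
T ((q2 and (q1 iff q4)) implies ((not q4 or not q1) or (q2 and q5))): β-rule — branch into F (q2 and (q1 iff q4))  //  T ((not q4 or not q1) or (q2 and q5)).
  branch 1 (add F (q2 and (q1 iff q4))):
    F (q2 and (q1 iff q4)): β-rule — branch into F q2  //  F (q1 iff q4).
      branch 1.1 (add F q2):
        ○ open, literals {q2=0}.
      branch 1.2 (add F (q1 iff q4)):
        F (q1 iff q4): β-rule — branch into T q1, F q4  //  F q1, T q4.
          branch 1.2.1 (add T q1, F q4):
            ○ open, literals {q1=1, q4=0}.
          branch 1.2.2 (add F q1, T q4):
            ○ open, literals {q1=0, q4=1}.
  branch 2 (add T ((not q4 or not q1) or (q2 and q5))):
    T ((not q4 or not q1) or (q2 and q5)): β-rule — branch into T (not q4 or not q1)  //  T (q2 and q5).
      branch 2.1 (add T (not q4 or not q1)):
        T (not q4 or not q1): β-rule — branch into T not q4  //  T not q1.
          branch 2.1.1 (add T not q4):
            ○ open, literals {q4=0}.
          branch 2.1.2 (add T not q1):
            ○ open, literals {q1=0}.
      branch 2.2 (add T (q2 and q5)):
        T (q2 and q5): α-rule — add T q2, T q5.
        ○ open, literals {q2=1, q5=1}.
0 branches closed, 6 open.
Each open branch fixes some atoms; the unmentioned ones are free. Counting distinct full assignments: branch {q2=0} (q5, q3, q4, q1) contributes 16 new; branch {q1=1, q4=0} (q5, q3, q2) contributes 4 new; branch {q1=0, q4=1} (q5, q3, q2) contributes 4 new; branch {q4=0} (q5, q3, q2, q1) contributes 4 new; branch {q1=0} (q5, q3, q2, q4) contributes 0 new; branch {q2=1, q5=1} (q3, q4, q1) contributes 2 new. Total: 30.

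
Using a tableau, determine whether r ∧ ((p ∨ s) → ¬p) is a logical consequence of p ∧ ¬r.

Initial set: {(p ∧ ¬r); ¬(r ∧ ((p ∨ s) → ¬p))}.
(p ∧ ¬r): α-rule — add p, ¬r.
¬(r ∧ ((p ∨ s) → ¬p)): β-rule — branch into ¬r  //  ¬((p ∨ s) → ¬p).
  branch 1 (add ¬r):
    ○ open, literals {p=true, r=false}.
  branch 2 (add ¬((p ∨ s) → ¬p)):
    ¬((p ∨ s) → ¬p): α-rule — add (p ∨ s), ¬¬p.
    (p ∨ s): β-rule — branch into p  //  s.
      branch 2.1 (add p):
        ○ open, literals {p=true, r=false}.
      branch 2.2 (add s):
        ○ open, literals {p=true, r=false, s=true}.
0 branches closed, 3 open.
An open branch gives a countermodel: p=true, r=false (unmentioned atoms arbitrary); the premises hold there but the conclusion fails.

No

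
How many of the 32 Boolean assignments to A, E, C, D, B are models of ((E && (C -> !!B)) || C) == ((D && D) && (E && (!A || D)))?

Initial set: {T (((E && (C -> !!B)) || C) == ((D && D) && (E && (!A || D))))}.
T (((E && (C -> !!B)) || C) == ((D && D) && (E && (!A || D)))): β-rule — branch into T ((E && (C -> !!B)) || C), T ((D && D) && (E && (!A || D)))  //  F ((E && (C -> !!B)) || C), F ((D && D) && (E && (!A || D))).
  branch 1 (add T ((E && (C -> !!B)) || C), T ((D && D) && (E && (!A || D)))):
    T ((D && D) && (E && (!A || D))): α-rule — add T (D && D), T (E && (!A || D)).
    T (D && D): α-rule — add T D, T D.
    T (E && (!A || D)): α-rule — add T E, T (!A || D).
    T ((E && (C -> !!B)) || C): β-rule — branch into T (E && (C -> !!B))  //  T C.
      branch 1.1 (add T (E && (C -> !!B))):
        T (E && (C -> !!B)): α-rule — add T E, T (C -> !!B).
        T (!A || D): β-rule — branch into T !A  //  T D.
          branch 1.1.1 (add T !A):
            T (C -> !!B): β-rule — branch into F C  //  T !!B.
              branch 1.1.1.1 (add F C):
                ○ open, literals {A=F, C=F, D=T, E=T}.
              branch 1.1.1.2 (add T !!B):
                T !!B: drop double negation, giving T B.
                ○ open, literals {A=F, B=T, D=T, E=T}.
          branch 1.1.2 (add T D):
            T (C -> !!B): β-rule — branch into F C  //  T !!B.
              branch 1.1.2.1 (add F C):
                ○ open, literals {C=F, D=T, E=T}.
              branch 1.1.2.2 (add T !!B):
                T !!B: drop double negation, giving T B.
                ○ open, literals {B=T, D=T, E=T}.
      branch 1.2 (add T C):
        T (!A || D): β-rule — branch into T !A  //  T D.
          branch 1.2.1 (add T !A):
            ○ open, literals {A=F, C=T, D=T, E=T}.
          branch 1.2.2 (add T D):
            ○ open, literals {C=T, D=T, E=T}.
  branch 2 (add F ((E && (C -> !!B)) || C), F ((D && D) && (E && (!A || D)))):
    F ((E && (C -> !!B)) || C): α-rule — add F (E && (C -> !!B)), F C.
    F ((D && D) && (E && (!A || D))): β-rule — branch into F (D && D)  //  F (E && (!A || D)).
      branch 2.1 (add F (D && D)):
        F (E && (C -> !!B)): β-rule — branch into F E  //  F (C -> !!B).
          branch 2.1.1 (add F E):
            F (D && D): β-rule — branch into F D  //  F D.
              branch 2.1.1.1 (add F D):
                ○ open, literals {C=F, D=F, E=F}.
              branch 2.1.1.2 (add F D):
                ○ open, literals {C=F, D=F, E=F}.
          branch 2.1.2 (add F (C -> !!B)):
            F (C -> !!B): α-rule — add T C, F !!B.
            × closes — contains both C and !C.
      branch 2.2 (add F (E && (!A || D))):
        F (E && (C -> !!B)): β-rule — branch into F E  //  F (C -> !!B).
          branch 2.2.1 (add F E):
            F (E && (!A || D)): β-rule — branch into F E  //  F (!A || D).
              branch 2.2.1.1 (add F E):
                ○ open, literals {C=F, E=F}.
              branch 2.2.1.2 (add F (!A || D)):
                F (!A || D): α-rule — add F !A, F D.
                ○ open, literals {A=T, C=F, D=F, E=F}.
          branch 2.2.2 (add F (C -> !!B)):
            F (C -> !!B): α-rule — add T C, F !!B.
            × closes — contains both C and !C.
2 branches closed, 10 open.
Each open branch fixes some atoms; the unmentioned ones are free. Counting distinct full assignments: branch {A=F, C=F, D=T, E=T} (B) contributes 2 new; branch {A=F, B=T, D=T, E=T} (C) contributes 1 new; branch {C=F, D=T, E=T} (A, B) contributes 2 new; branch {B=T, D=T, E=T} (A, C) contributes 1 new; branch {A=F, C=T, D=T, E=T} (B) contributes 1 new; branch {C=T, D=T, E=T} (A, B) contributes 1 new; branch {C=F, D=F, E=F} (A, B) contributes 4 new; branch {C=F, D=F, E=F} (A, B) contributes 0 new; branch {C=F, E=F} (A, D, B) contributes 4 new; branch {A=T, C=F, D=F, E=F} (B) contributes 0 new. Total: 16.

16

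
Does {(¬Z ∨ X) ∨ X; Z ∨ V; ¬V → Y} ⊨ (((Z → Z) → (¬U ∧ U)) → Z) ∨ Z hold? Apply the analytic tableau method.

Initial set: {((¬Z ∨ X) ∨ X); (Z ∨ V); (¬V → Y); ¬((((Z → Z) → (¬U ∧ U)) → Z) ∨ Z)}.
¬((((Z → Z) → (¬U ∧ U)) → Z) ∨ Z): α-rule — add ¬(((Z → Z) → (¬U ∧ U)) → Z), ¬Z.
¬(((Z → Z) → (¬U ∧ U)) → Z): α-rule — add ((Z → Z) → (¬U ∧ U)), ¬Z.
((¬Z ∨ X) ∨ X): β-rule — branch into (¬Z ∨ X)  //  X.
  branch 1 (add (¬Z ∨ X)):
    (Z ∨ V): β-rule — branch into Z  //  V.
      branch 1.1 (add Z):
        × closes — contains both Z and ¬Z.
      branch 1.2 (add V):
        (¬V → Y): β-rule — branch into ¬¬V  //  Y.
          branch 1.2.1 (add ¬¬V):
            ((Z → Z) → (¬U ∧ U)): β-rule — branch into ¬(Z → Z)  //  (¬U ∧ U).
              branch 1.2.1.1 (add ¬(Z → Z)):
                ¬(Z → Z): α-rule — add Z, ¬Z.
                × closes — contains both Z and ¬Z.
              branch 1.2.1.2 (add (¬U ∧ U)):
                (¬U ∧ U): α-rule — add ¬U, U.
                × closes — contains both U and ¬U.
          branch 1.2.2 (add Y):
            ((Z → Z) → (¬U ∧ U)): β-rule — branch into ¬(Z → Z)  //  (¬U ∧ U).
              branch 1.2.2.1 (add ¬(Z → Z)):
                ¬(Z → Z): α-rule — add Z, ¬Z.
                × closes — contains both Z and ¬Z.
              branch 1.2.2.2 (add (¬U ∧ U)):
                (¬U ∧ U): α-rule — add ¬U, U.
                × closes — contains both U and ¬U.
  branch 2 (add X):
    (Z ∨ V): β-rule — branch into Z  //  V.
      branch 2.1 (add Z):
        × closes — contains both Z and ¬Z.
      branch 2.2 (add V):
        (¬V → Y): β-rule — branch into ¬¬V  //  Y.
          branch 2.2.1 (add ¬¬V):
            ((Z → Z) → (¬U ∧ U)): β-rule — branch into ¬(Z → Z)  //  (¬U ∧ U).
              branch 2.2.1.1 (add ¬(Z → Z)):
                ¬(Z → Z): α-rule — add Z, ¬Z.
                × closes — contains both Z and ¬Z.
              branch 2.2.1.2 (add (¬U ∧ U)):
                (¬U ∧ U): α-rule — add ¬U, U.
                × closes — contains both U and ¬U.
          branch 2.2.2 (add Y):
            ((Z → Z) → (¬U ∧ U)): β-rule — branch into ¬(Z → Z)  //  (¬U ∧ U).
              branch 2.2.2.1 (add ¬(Z → Z)):
                ¬(Z → Z): α-rule — add Z, ¬Z.
                × closes — contains both Z and ¬Z.
              branch 2.2.2.2 (add (¬U ∧ U)):
                (¬U ∧ U): α-rule — add ¬U, U.
                × closes — contains both U and ¬U.
All 10 branches close.
Every branch closed, so the premises entail the conclusion.

Yes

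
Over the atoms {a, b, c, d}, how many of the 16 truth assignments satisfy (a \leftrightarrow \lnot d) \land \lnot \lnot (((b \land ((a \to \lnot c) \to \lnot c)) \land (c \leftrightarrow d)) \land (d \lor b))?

1

Initial set: {((a \leftrightarrow \lnot d) \land \lnot \lnot (((b \land ((a \to \lnot c) \to \lnot c)) \land (c \leftrightarrow d)) \land (d \lor b)))}.
((a \leftrightarrow \lnot d) \land \lnot \lnot (((b \land ((a \to \lnot c) \to \lnot c)) \land (c \leftrightarrow d)) \land (d \lor b))): α-rule — add (a \leftrightarrow \lnot d), \lnot \lnot (((b \land ((a \to \lnot c) \to \lnot c)) \land (c \leftrightarrow d)) \land (d \lor b)).
\lnot \lnot (((b \land ((a \to \lnot c) \to \lnot c)) \land (c \leftrightarrow d)) \land (d \lor b)): drop double negation, giving (((b \land ((a \to \lnot c) \to \lnot c)) \land (c \leftrightarrow d)) \land (d \lor b)).
(((b \land ((a \to \lnot c) \to \lnot c)) \land (c \leftrightarrow d)) \land (d \lor b)): α-rule — add ((b \land ((a \to \lnot c) \to \lnot c)) \land (c \leftrightarrow d)), (d \lor b).
((b \land ((a \to \lnot c) \to \lnot c)) \land (c \leftrightarrow d)): α-rule — add (b \land ((a \to \lnot c) \to \lnot c)), (c \leftrightarrow d).
(b \land ((a \to \lnot c) \to \lnot c)): α-rule — add b, ((a \to \lnot c) \to \lnot c).
(a \leftrightarrow \lnot d): β-rule — branch into a, \lnot d  //  \lnot a, \lnot \lnot d.
  branch 1 (add a, \lnot d):
    (d \lor b): β-rule — branch into d  //  b.
      branch 1.1 (add d):
        × closes — contains both d and \lnot d.
      branch 1.2 (add b):
        (c \leftrightarrow d): β-rule — branch into c, d  //  \lnot c, \lnot d.
          branch 1.2.1 (add c, d):
            × closes — contains both d and \lnot d.
          branch 1.2.2 (add \lnot c, \lnot d):
            ((a \to \lnot c) \to \lnot c): β-rule — branch into \lnot (a \to \lnot c)  //  \lnot c.
              branch 1.2.2.1 (add \lnot (a \to \lnot c)):
                \lnot (a \to \lnot c): α-rule — add a, \lnot \lnot c.
                × closes — contains both c and \lnot c.
              branch 1.2.2.2 (add \lnot c):
                ○ open, literals {a=T, b=T, c=F, d=F}.
  branch 2 (add \lnot a, \lnot \lnot d):
    (d \lor b): β-rule — branch into d  //  b.
      branch 2.1 (add d):
        (c \leftrightarrow d): β-rule — branch into c, d  //  \lnot c, \lnot d.
          branch 2.1.1 (add c, d):
            ((a \to \lnot c) \to \lnot c): β-rule — branch into \lnot (a \to \lnot c)  //  \lnot c.
              branch 2.1.1.1 (add \lnot (a \to \lnot c)):
                \lnot (a \to \lnot c): α-rule — add a, \lnot \lnot c.
                × closes — contains both a and \lnot a.
              branch 2.1.1.2 (add \lnot c):
                × closes — contains both c and \lnot c.
          branch 2.1.2 (add \lnot c, \lnot d):
            × closes — contains both d and \lnot d.
      branch 2.2 (add b):
        (c \leftrightarrow d): β-rule — branch into c, d  //  \lnot c, \lnot d.
          branch 2.2.1 (add c, d):
            ((a \to \lnot c) \to \lnot c): β-rule — branch into \lnot (a \to \lnot c)  //  \lnot c.
              branch 2.2.1.1 (add \lnot (a \to \lnot c)):
                \lnot (a \to \lnot c): α-rule — add a, \lnot \lnot c.
                × closes — contains both a and \lnot a.
              branch 2.2.1.2 (add \lnot c):
                × closes — contains both c and \lnot c.
          branch 2.2.2 (add \lnot c, \lnot d):
            × closes — contains both d and \lnot d.
9 branches closed, 1 open.
Each open branch fixes some atoms; the unmentioned ones are free. Counting distinct full assignments: branch {a=T, b=T, c=F, d=F} (none free) contributes 1 new. Total: 1.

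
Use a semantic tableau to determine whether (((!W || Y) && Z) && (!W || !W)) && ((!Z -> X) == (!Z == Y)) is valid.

Not valid

Assume the negation and expand:
Initial set: {!((((!W || Y) && Z) && (!W || !W)) && ((!Z -> X) == (!Z == Y)))}.
!((((!W || Y) && Z) && (!W || !W)) && ((!Z -> X) == (!Z == Y))): β-rule — branch into !(((!W || Y) && Z) && (!W || !W))  //  !((!Z -> X) == (!Z == Y)).
  branch 1 (add !(((!W || Y) && Z) && (!W || !W))):
    !(((!W || Y) && Z) && (!W || !W)): β-rule — branch into !((!W || Y) && Z)  //  !(!W || !W).
      branch 1.1 (add !((!W || Y) && Z)):
        !((!W || Y) && Z): β-rule — branch into !(!W || Y)  //  !Z.
          branch 1.1.1 (add !(!W || Y)):
            !(!W || Y): α-rule — add !!W, !Y.
            ○ open, literals {W=1, Y=0}.
          branch 1.1.2 (add !Z):
            ○ open, literals {Z=0}.
      branch 1.2 (add !(!W || !W)):
        !(!W || !W): α-rule — add !!W, !!W.
        ○ open, literals {W=1}.
  branch 2 (add !((!Z -> X) == (!Z == Y))):
    !((!Z -> X) == (!Z == Y)): β-rule — branch into (!Z -> X), !(!Z == Y)  //  !(!Z -> X), (!Z == Y).
      branch 2.1 (add (!Z -> X), !(!Z == Y)):
        (!Z -> X): β-rule — branch into !!Z  //  X.
          branch 2.1.1 (add !!Z):
            !(!Z == Y): β-rule — branch into !Z, !Y  //  !!Z, Y.
              branch 2.1.1.1 (add !Z, !Y):
                × closes — contains both Z and !Z.
              branch 2.1.1.2 (add !!Z, Y):
                ○ open, literals {Y=1, Z=1}.
          branch 2.1.2 (add X):
            !(!Z == Y): β-rule — branch into !Z, !Y  //  !!Z, Y.
              branch 2.1.2.1 (add !Z, !Y):
                ○ open, literals {X=1, Y=0, Z=0}.
              branch 2.1.2.2 (add !!Z, Y):
                ○ open, literals {X=1, Y=1, Z=1}.
      branch 2.2 (add !(!Z -> X), (!Z == Y)):
        !(!Z -> X): α-rule — add !Z, !X.
        (!Z == Y): β-rule — branch into !Z, Y  //  !!Z, !Y.
          branch 2.2.1 (add !Z, Y):
            ○ open, literals {X=0, Y=1, Z=0}.
          branch 2.2.2 (add !!Z, !Y):
            × closes — contains both Z and !Z.
2 branches closed, 7 open.
An open branch gives a countermodel: W=1, Y=0 (unmentioned atoms arbitrary); under it the original formula is false.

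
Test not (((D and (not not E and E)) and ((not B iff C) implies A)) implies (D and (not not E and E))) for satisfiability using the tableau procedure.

Unsatisfiable

Initial set: {not (((D and (not not E and E)) and ((not B iff C) implies A)) implies (D and (not not E and E)))}.
not (((D and (not not E and E)) and ((not B iff C) implies A)) implies (D and (not not E and E))): α-rule — add ((D and (not not E and E)) and ((not B iff C) implies A)), not (D and (not not E and E)).
((D and (not not E and E)) and ((not B iff C) implies A)): α-rule — add (D and (not not E and E)), ((not B iff C) implies A).
(D and (not not E and E)): α-rule — add D, (not not E and E).
(not not E and E): α-rule — add not not E, E.
not not E: drop double negation, giving E.
not (D and (not not E and E)): β-rule — branch into not D  //  not (not not E and E).
  branch 1 (add not D):
    × closes — contains both D and not D.
  branch 2 (add not (not not E and E)):
    ((not B iff C) implies A): β-rule — branch into not (not B iff C)  //  A.
      branch 2.1 (add not (not B iff C)):
        not (not not E and E): β-rule — branch into not not not E  //  not E.
          branch 2.1.1 (add not not not E):
            not not not E: drop double negation, giving not E.
            × closes — contains both E and not E.
          branch 2.1.2 (add not E):
            × closes — contains both E and not E.
      branch 2.2 (add A):
        not (not not E and E): β-rule — branch into not not not E  //  not E.
          branch 2.2.1 (add not not not E):
            not not not E: drop double negation, giving not E.
            × closes — contains both E and not E.
          branch 2.2.2 (add not E):
            × closes — contains both E and not E.
All 5 branches close.
Every branch closed; the formula is unsatisfiable.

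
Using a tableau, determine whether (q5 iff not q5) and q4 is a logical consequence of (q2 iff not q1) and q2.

No

Initial set: {((q2 iff not q1) and q2); not ((q5 iff not q5) and q4)}.
((q2 iff not q1) and q2): α-rule — add (q2 iff not q1), q2.
not ((q5 iff not q5) and q4): β-rule — branch into not (q5 iff not q5)  //  not q4.
  branch 1 (add not (q5 iff not q5)):
    (q2 iff not q1): β-rule — branch into q2, not q1  //  not q2, not not q1.
      branch 1.1 (add q2, not q1):
        not (q5 iff not q5): β-rule — branch into q5, not not q5  //  not q5, not q5.
          branch 1.1.1 (add q5, not not q5):
            ○ open, literals {q1=F, q2=T, q5=T}.
          branch 1.1.2 (add not q5, not q5):
            ○ open, literals {q1=F, q2=T, q5=F}.
      branch 1.2 (add not q2, not not q1):
        × closes — contains both q2 and not q2.
  branch 2 (add not q4):
    (q2 iff not q1): β-rule — branch into q2, not q1  //  not q2, not not q1.
      branch 2.1 (add q2, not q1):
        ○ open, literals {q1=F, q2=T, q4=F}.
      branch 2.2 (add not q2, not not q1):
        × closes — contains both q2 and not q2.
2 branches closed, 3 open.
An open branch gives a countermodel: q1=F, q2=T, q5=T (unmentioned atoms arbitrary); the premises hold there but the conclusion fails.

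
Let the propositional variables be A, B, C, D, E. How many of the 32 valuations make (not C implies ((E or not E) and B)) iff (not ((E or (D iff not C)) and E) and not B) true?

Initial set: {((not C implies ((E or not E) and B)) iff (not ((E or (D iff not C)) and E) and not B))}.
((not C implies ((E or not E) and B)) iff (not ((E or (D iff not C)) and E) and not B)): β-rule — branch into (not C implies ((E or not E) and B)), (not ((E or (D iff not C)) and E) and not B)  //  not (not C implies ((E or not E) and B)), not (not ((E or (D iff not C)) and E) and not B).
  branch 1 (add (not C implies ((E or not E) and B)), (not ((E or (D iff not C)) and E) and not B)):
    (not ((E or (D iff not C)) and E) and not B): α-rule — add not ((E or (D iff not C)) and E), not B.
    (not C implies ((E or not E) and B)): β-rule — branch into not not C  //  ((E or not E) and B).
      branch 1.1 (add not not C):
        not ((E or (D iff not C)) and E): β-rule — branch into not (E or (D iff not C))  //  not E.
          branch 1.1.1 (add not (E or (D iff not C))):
            not (E or (D iff not C)): α-rule — add not E, not (D iff not C).
            not (D iff not C): β-rule — branch into D, not not C  //  not D, not C.
              branch 1.1.1.1 (add D, not not C):
                ○ open, literals {B=0, C=1, D=1, E=0}.
              branch 1.1.1.2 (add not D, not C):
                × closes — contains both C and not C.
          branch 1.1.2 (add not E):
            ○ open, literals {B=0, C=1, E=0}.
      branch 1.2 (add ((E or not E) and B)):
        ((E or not E) and B): α-rule — add (E or not E), B.
        × closes — contains both B and not B.
  branch 2 (add not (not C implies ((E or not E) and B)), not (not ((E or (D iff not C)) and E) and not B)):
    not (not C implies ((E or not E) and B)): α-rule — add not C, not ((E or not E) and B).
    not (not ((E or (D iff not C)) and E) and not B): β-rule — branch into not not ((E or (D iff not C)) and E)  //  not not B.
      branch 2.1 (add not not ((E or (D iff not C)) and E)):
        not not ((E or (D iff not C)) and E): α-rule — add (E or (D iff not C)), E.
        not ((E or not E) and B): β-rule — branch into not (E or not E)  //  not B.
          branch 2.1.1 (add not (E or not E)):
            not (E or not E): α-rule — add not E, not not E.
            × closes — contains both E and not E.
          branch 2.1.2 (add not B):
            (E or (D iff not C)): β-rule — branch into E  //  (D iff not C).
              branch 2.1.2.1 (add E):
                ○ open, literals {B=0, C=0, E=1}.
              branch 2.1.2.2 (add (D iff not C)):
                (D iff not C): β-rule — branch into D, not C  //  not D, not not C.
                  branch 2.1.2.2.1 (add D, not C):
                    ○ open, literals {B=0, C=0, D=1, E=1}.
                  branch 2.1.2.2.2 (add not D, not not C):
                    × closes — contains both C and not C.
      branch 2.2 (add not not B):
        not ((E or not E) and B): β-rule — branch into not (E or not E)  //  not B.
          branch 2.2.1 (add not (E or not E)):
            not (E or not E): α-rule — add not E, not not E.
            × closes — contains both E and not E.
          branch 2.2.2 (add not B):
            × closes — contains both B and not B.
6 branches closed, 4 open.
Each open branch fixes some atoms; the unmentioned ones are free. Counting distinct full assignments: branch {B=0, C=1, D=1, E=0} (A) contributes 2 new; branch {B=0, C=1, E=0} (A, D) contributes 2 new; branch {B=0, C=0, E=1} (A, D) contributes 4 new; branch {B=0, C=0, D=1, E=1} (A) contributes 0 new. Total: 8.

8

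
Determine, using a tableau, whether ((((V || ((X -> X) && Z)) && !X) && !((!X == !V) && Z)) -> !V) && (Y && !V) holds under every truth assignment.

Assume the negation and expand:
Initial set: {!(((((V || ((X -> X) && Z)) && !X) && !((!X == !V) && Z)) -> !V) && (Y && !V))}.
!(((((V || ((X -> X) && Z)) && !X) && !((!X == !V) && Z)) -> !V) && (Y && !V)): β-rule — branch into !((((V || ((X -> X) && Z)) && !X) && !((!X == !V) && Z)) -> !V)  //  !(Y && !V).
  branch 1 (add !((((V || ((X -> X) && Z)) && !X) && !((!X == !V) && Z)) -> !V)):
    !((((V || ((X -> X) && Z)) && !X) && !((!X == !V) && Z)) -> !V): α-rule — add (((V || ((X -> X) && Z)) && !X) && !((!X == !V) && Z)), !!V.
    (((V || ((X -> X) && Z)) && !X) && !((!X == !V) && Z)): α-rule — add ((V || ((X -> X) && Z)) && !X), !((!X == !V) && Z).
    ((V || ((X -> X) && Z)) && !X): α-rule — add (V || ((X -> X) && Z)), !X.
    !((!X == !V) && Z): β-rule — branch into !(!X == !V)  //  !Z.
      branch 1.1 (add !(!X == !V)):
        (V || ((X -> X) && Z)): β-rule — branch into V  //  ((X -> X) && Z).
          branch 1.1.1 (add V):
            !(!X == !V): β-rule — branch into !X, !!V  //  !!X, !V.
              branch 1.1.1.1 (add !X, !!V):
                ○ open, literals {V=T, X=F}.
              branch 1.1.1.2 (add !!X, !V):
                × closes — contains both X and !X.
          branch 1.1.2 (add ((X -> X) && Z)):
            ((X -> X) && Z): α-rule — add (X -> X), Z.
            !(!X == !V): β-rule — branch into !X, !!V  //  !!X, !V.
              branch 1.1.2.1 (add !X, !!V):
                (X -> X): β-rule — branch into !X  //  X.
                  branch 1.1.2.1.1 (add !X):
                    ○ open, literals {V=T, X=F, Z=T}.
                  branch 1.1.2.1.2 (add X):
                    × closes — contains both X and !X.
              branch 1.1.2.2 (add !!X, !V):
                × closes — contains both X and !X.
      branch 1.2 (add !Z):
        (V || ((X -> X) && Z)): β-rule — branch into V  //  ((X -> X) && Z).
          branch 1.2.1 (add V):
            ○ open, literals {V=T, X=F, Z=F}.
          branch 1.2.2 (add ((X -> X) && Z)):
            ((X -> X) && Z): α-rule — add (X -> X), Z.
            × closes — contains both Z and !Z.
  branch 2 (add !(Y && !V)):
    !(Y && !V): β-rule — branch into !Y  //  !!V.
      branch 2.1 (add !Y):
        ○ open, literals {Y=F}.
      branch 2.2 (add !!V):
        ○ open, literals {V=T}.
4 branches closed, 5 open.
An open branch gives a countermodel: V=T, X=F (unmentioned atoms arbitrary); under it the original formula is false.

Not valid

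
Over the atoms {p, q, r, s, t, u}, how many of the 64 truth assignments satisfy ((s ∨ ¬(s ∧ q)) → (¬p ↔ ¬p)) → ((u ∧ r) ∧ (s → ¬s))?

8

Initial set: {(((s ∨ ¬(s ∧ q)) → (¬p ↔ ¬p)) → ((u ∧ r) ∧ (s → ¬s)))}.
(((s ∨ ¬(s ∧ q)) → (¬p ↔ ¬p)) → ((u ∧ r) ∧ (s → ¬s))): β-rule — branch into ¬((s ∨ ¬(s ∧ q)) → (¬p ↔ ¬p))  //  ((u ∧ r) ∧ (s → ¬s)).
  branch 1 (add ¬((s ∨ ¬(s ∧ q)) → (¬p ↔ ¬p))):
    ¬((s ∨ ¬(s ∧ q)) → (¬p ↔ ¬p)): α-rule — add (s ∨ ¬(s ∧ q)), ¬(¬p ↔ ¬p).
    (s ∨ ¬(s ∧ q)): β-rule — branch into s  //  ¬(s ∧ q).
      branch 1.1 (add s):
        ¬(¬p ↔ ¬p): β-rule — branch into ¬p, ¬¬p  //  ¬¬p, ¬p.
          branch 1.1.1 (add ¬p, ¬¬p):
            × closes — contains both p and ¬p.
          branch 1.1.2 (add ¬¬p, ¬p):
            × closes — contains both p and ¬p.
      branch 1.2 (add ¬(s ∧ q)):
        ¬(¬p ↔ ¬p): β-rule — branch into ¬p, ¬¬p  //  ¬¬p, ¬p.
          branch 1.2.1 (add ¬p, ¬¬p):
            × closes — contains both p and ¬p.
          branch 1.2.2 (add ¬¬p, ¬p):
            × closes — contains both p and ¬p.
  branch 2 (add ((u ∧ r) ∧ (s → ¬s))):
    ((u ∧ r) ∧ (s → ¬s)): α-rule — add (u ∧ r), (s → ¬s).
    (u ∧ r): α-rule — add u, r.
    (s → ¬s): β-rule — branch into ¬s  //  ¬s.
      branch 2.1 (add ¬s):
        ○ open, literals {r=1, s=0, u=1}.
      branch 2.2 (add ¬s):
        ○ open, literals {r=1, s=0, u=1}.
4 branches closed, 2 open.
Each open branch fixes some atoms; the unmentioned ones are free. Counting distinct full assignments: branch {r=1, s=0, u=1} (p, q, t) contributes 8 new; branch {r=1, s=0, u=1} (p, q, t) contributes 0 new. Total: 8.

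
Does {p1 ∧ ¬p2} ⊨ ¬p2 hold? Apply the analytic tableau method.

Initial set: {(p1 ∧ ¬p2); ¬¬p2}.
(p1 ∧ ¬p2): α-rule — add p1, ¬p2.
× closes — contains both p2 and ¬p2.
All 1 branch closes.
Every branch closed, so the premises entail the conclusion.

Yes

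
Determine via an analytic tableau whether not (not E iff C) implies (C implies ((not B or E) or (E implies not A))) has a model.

Satisfiable

Initial set: {(not (not E iff C) implies (C implies ((not B or E) or (E implies not A))))}.
(not (not E iff C) implies (C implies ((not B or E) or (E implies not A)))): β-rule — branch into not not (not E iff C)  //  (C implies ((not B or E) or (E implies not A))).
  branch 1 (add not not (not E iff C)):
    not not (not E iff C): β-rule — branch into not E, C  //  not not E, not C.
      branch 1.1 (add not E, C):
        ○ open, literals {C=T, E=F}.
      branch 1.2 (add not not E, not C):
        ○ open, literals {C=F, E=T}.
  branch 2 (add (C implies ((not B or E) or (E implies not A)))):
    (C implies ((not B or E) or (E implies not A))): β-rule — branch into not C  //  ((not B or E) or (E implies not A)).
      branch 2.1 (add not C):
        ○ open, literals {C=F}.
      branch 2.2 (add ((not B or E) or (E implies not A))):
        ((not B or E) or (E implies not A)): β-rule — branch into (not B or E)  //  (E implies not A).
          branch 2.2.1 (add (not B or E)):
            (not B or E): β-rule — branch into not B  //  E.
              branch 2.2.1.1 (add not B):
                ○ open, literals {B=F}.
              branch 2.2.1.2 (add E):
                ○ open, literals {E=T}.
          branch 2.2.2 (add (E implies not A)):
            (E implies not A): β-rule — branch into not E  //  not A.
              branch 2.2.2.1 (add not E):
                ○ open, literals {E=F}.
              branch 2.2.2.2 (add not A):
                ○ open, literals {A=F}.
0 branches closed, 7 open.
An open branch gives a satisfying assignment: C=T, E=F.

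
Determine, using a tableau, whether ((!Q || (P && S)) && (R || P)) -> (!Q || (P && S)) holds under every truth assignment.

Assume the negation and expand:
Initial set: {F (((!Q || (P && S)) && (R || P)) -> (!Q || (P && S)))}.
F (((!Q || (P && S)) && (R || P)) -> (!Q || (P && S))): α-rule — add T ((!Q || (P && S)) && (R || P)), F (!Q || (P && S)).
T ((!Q || (P && S)) && (R || P)): α-rule — add T (!Q || (P && S)), T (R || P).
F (!Q || (P && S)): α-rule — add F !Q, F (P && S).
T (!Q || (P && S)): β-rule — branch into T !Q  //  T (P && S).
  branch 1 (add T !Q):
    × closes — contains both Q and !Q.
  branch 2 (add T (P && S)):
    T (P && S): α-rule — add T P, T S.
    T (R || P): β-rule — branch into T R  //  T P.
      branch 2.1 (add T R):
        F (P && S): β-rule — branch into F P  //  F S.
          branch 2.1.1 (add F P):
            × closes — contains both P and !P.
          branch 2.1.2 (add F S):
            × closes — contains both S and !S.
      branch 2.2 (add T P):
        F (P && S): β-rule — branch into F P  //  F S.
          branch 2.2.1 (add F P):
            × closes — contains both P and !P.
          branch 2.2.2 (add F S):
            × closes — contains both S and !S.
All 5 branches close.
Every branch closed, so the negation is unsatisfiable and the formula is valid.

Valid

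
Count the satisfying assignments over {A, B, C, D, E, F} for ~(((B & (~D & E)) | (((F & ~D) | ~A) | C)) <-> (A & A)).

43

Initial set: {~(((B & (~D & E)) | (((F & ~D) | ~A) | C)) <-> (A & A))}.
~(((B & (~D & E)) | (((F & ~D) | ~A) | C)) <-> (A & A)): β-rule — branch into ((B & (~D & E)) | (((F & ~D) | ~A) | C)), ~(A & A)  //  ~((B & (~D & E)) | (((F & ~D) | ~A) | C)), (A & A).
  branch 1 (add ((B & (~D & E)) | (((F & ~D) | ~A) | C)), ~(A & A)):
    ((B & (~D & E)) | (((F & ~D) | ~A) | C)): β-rule — branch into (B & (~D & E))  //  (((F & ~D) | ~A) | C).
      branch 1.1 (add (B & (~D & E))):
        (B & (~D & E)): α-rule — add B, (~D & E).
        (~D & E): α-rule — add ~D, E.
        ~(A & A): β-rule — branch into ~A  //  ~A.
          branch 1.1.1 (add ~A):
            ○ open, literals {A=false, B=true, D=false, E=true}.
          branch 1.1.2 (add ~A):
            ○ open, literals {A=false, B=true, D=false, E=true}.
      branch 1.2 (add (((F & ~D) | ~A) | C)):
        ~(A & A): β-rule — branch into ~A  //  ~A.
          branch 1.2.1 (add ~A):
            (((F & ~D) | ~A) | C): β-rule — branch into ((F & ~D) | ~A)  //  C.
              branch 1.2.1.1 (add ((F & ~D) | ~A)):
                ((F & ~D) | ~A): β-rule — branch into (F & ~D)  //  ~A.
                  branch 1.2.1.1.1 (add (F & ~D)):
                    (F & ~D): α-rule — add F, ~D.
                    ○ open, literals {A=false, D=false, F=true}.
                  branch 1.2.1.1.2 (add ~A):
                    ○ open, literals {A=false}.
              branch 1.2.1.2 (add C):
                ○ open, literals {A=false, C=true}.
          branch 1.2.2 (add ~A):
            (((F & ~D) | ~A) | C): β-rule — branch into ((F & ~D) | ~A)  //  C.
              branch 1.2.2.1 (add ((F & ~D) | ~A)):
                ((F & ~D) | ~A): β-rule — branch into (F & ~D)  //  ~A.
                  branch 1.2.2.1.1 (add (F & ~D)):
                    (F & ~D): α-rule — add F, ~D.
                    ○ open, literals {A=false, D=false, F=true}.
                  branch 1.2.2.1.2 (add ~A):
                    ○ open, literals {A=false}.
              branch 1.2.2.2 (add C):
                ○ open, literals {A=false, C=true}.
  branch 2 (add ~((B & (~D & E)) | (((F & ~D) | ~A) | C)), (A & A)):
    ~((B & (~D & E)) | (((F & ~D) | ~A) | C)): α-rule — add ~(B & (~D & E)), ~(((F & ~D) | ~A) | C).
    (A & A): α-rule — add A, A.
    ~(((F & ~D) | ~A) | C): α-rule — add ~((F & ~D) | ~A), ~C.
    ~((F & ~D) | ~A): α-rule — add ~(F & ~D), ~~A.
    ~(B & (~D & E)): β-rule — branch into ~B  //  ~(~D & E).
      branch 2.1 (add ~B):
        ~(F & ~D): β-rule — branch into ~F  //  ~~D.
          branch 2.1.1 (add ~F):
            ○ open, literals {A=true, B=false, C=false, F=false}.
          branch 2.1.2 (add ~~D):
            ○ open, literals {A=true, B=false, C=false, D=true}.
      branch 2.2 (add ~(~D & E)):
        ~(F & ~D): β-rule — branch into ~F  //  ~~D.
          branch 2.2.1 (add ~F):
            ~(~D & E): β-rule — branch into ~~D  //  ~E.
              branch 2.2.1.1 (add ~~D):
                ○ open, literals {A=true, C=false, D=true, F=false}.
              branch 2.2.1.2 (add ~E):
                ○ open, literals {A=true, C=false, E=false, F=false}.
          branch 2.2.2 (add ~~D):
            ~(~D & E): β-rule — branch into ~~D  //  ~E.
              branch 2.2.2.1 (add ~~D):
                ○ open, literals {A=true, C=false, D=true}.
              branch 2.2.2.2 (add ~E):
                ○ open, literals {A=true, C=false, D=true, E=false}.
0 branches closed, 14 open.
Each open branch fixes some atoms; the unmentioned ones are free. Counting distinct full assignments: branch {A=false, B=true, D=false, E=true} (C, F) contributes 4 new; branch {A=false, B=true, D=false, E=true} (C, F) contributes 0 new; branch {A=false, D=false, F=true} (B, C, E) contributes 6 new; branch {A=false} (B, C, D, E, F) contributes 22 new; branch {A=false, C=true} (B, D, E, F) contributes 0 new; branch {A=false, D=false, F=true} (B, C, E) contributes 0 new; branch {A=false} (B, C, D, E, F) contributes 0 new; branch {A=false, C=true} (B, D, E, F) contributes 0 new; branch {A=true, B=false, C=false, F=false} (D, E) contributes 4 new; branch {A=true, B=false, C=false, D=true} (E, F) contributes 2 new; branch {A=true, C=false, D=true, F=false} (B, E) contributes 2 new; branch {A=true, C=false, E=false, F=false} (B, D) contributes 1 new; branch {A=true, C=false, D=true} (B, E, F) contributes 2 new; branch {A=true, C=false, D=true, E=false} (B, F) contributes 0 new. Total: 43.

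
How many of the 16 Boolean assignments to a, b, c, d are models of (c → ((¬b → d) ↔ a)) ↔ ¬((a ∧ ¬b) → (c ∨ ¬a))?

6

Initial set: {((c → ((¬b → d) ↔ a)) ↔ ¬((a ∧ ¬b) → (c ∨ ¬a)))}.
((c → ((¬b → d) ↔ a)) ↔ ¬((a ∧ ¬b) → (c ∨ ¬a))): β-rule — branch into (c → ((¬b → d) ↔ a)), ¬((a ∧ ¬b) → (c ∨ ¬a))  //  ¬(c → ((¬b → d) ↔ a)), ¬¬((a ∧ ¬b) → (c ∨ ¬a)).
  branch 1 (add (c → ((¬b → d) ↔ a)), ¬((a ∧ ¬b) → (c ∨ ¬a))):
    ¬((a ∧ ¬b) → (c ∨ ¬a)): α-rule — add (a ∧ ¬b), ¬(c ∨ ¬a).
    (a ∧ ¬b): α-rule — add a, ¬b.
    ¬(c ∨ ¬a): α-rule — add ¬c, ¬¬a.
    (c → ((¬b → d) ↔ a)): β-rule — branch into ¬c  //  ((¬b → d) ↔ a).
      branch 1.1 (add ¬c):
        ○ open, literals {a=true, b=false, c=false}.
      branch 1.2 (add ((¬b → d) ↔ a)):
        ((¬b → d) ↔ a): β-rule — branch into (¬b → d), a  //  ¬(¬b → d), ¬a.
          branch 1.2.1 (add (¬b → d), a):
            (¬b → d): β-rule — branch into ¬¬b  //  d.
              branch 1.2.1.1 (add ¬¬b):
                × closes — contains both b and ¬b.
              branch 1.2.1.2 (add d):
                ○ open, literals {a=true, b=false, c=false, d=true}.
          branch 1.2.2 (add ¬(¬b → d), ¬a):
            × closes — contains both a and ¬a.
  branch 2 (add ¬(c → ((¬b → d) ↔ a)), ¬¬((a ∧ ¬b) → (c ∨ ¬a))):
    ¬(c → ((¬b → d) ↔ a)): α-rule — add c, ¬((¬b → d) ↔ a).
    ¬¬((a ∧ ¬b) → (c ∨ ¬a)): β-rule — branch into ¬(a ∧ ¬b)  //  (c ∨ ¬a).
      branch 2.1 (add ¬(a ∧ ¬b)):
        ¬((¬b → d) ↔ a): β-rule — branch into (¬b → d), ¬a  //  ¬(¬b → d), a.
          branch 2.1.1 (add (¬b → d), ¬a):
            ¬(a ∧ ¬b): β-rule — branch into ¬a  //  ¬¬b.
              branch 2.1.1.1 (add ¬a):
                (¬b → d): β-rule — branch into ¬¬b  //  d.
                  branch 2.1.1.1.1 (add ¬¬b):
                    ○ open, literals {a=false, b=true, c=true}.
                  branch 2.1.1.1.2 (add d):
                    ○ open, literals {a=false, c=true, d=true}.
              branch 2.1.1.2 (add ¬¬b):
                (¬b → d): β-rule — branch into ¬¬b  //  d.
                  branch 2.1.1.2.1 (add ¬¬b):
                    ○ open, literals {a=false, b=true, c=true}.
                  branch 2.1.1.2.2 (add d):
                    ○ open, literals {a=false, b=true, c=true, d=true}.
          branch 2.1.2 (add ¬(¬b → d), a):
            ¬(¬b → d): α-rule — add ¬b, ¬d.
            ¬(a ∧ ¬b): β-rule — branch into ¬a  //  ¬¬b.
              branch 2.1.2.1 (add ¬a):
                × closes — contains both a and ¬a.
              branch 2.1.2.2 (add ¬¬b):
                × closes — contains both b and ¬b.
      branch 2.2 (add (c ∨ ¬a)):
        ¬((¬b → d) ↔ a): β-rule — branch into (¬b → d), ¬a  //  ¬(¬b → d), a.
          branch 2.2.1 (add (¬b → d), ¬a):
            (c ∨ ¬a): β-rule — branch into c  //  ¬a.
              branch 2.2.1.1 (add c):
                (¬b → d): β-rule — branch into ¬¬b  //  d.
                  branch 2.2.1.1.1 (add ¬¬b):
                    ○ open, literals {a=false, b=true, c=true}.
                  branch 2.2.1.1.2 (add d):
                    ○ open, literals {a=false, c=true, d=true}.
              branch 2.2.1.2 (add ¬a):
                (¬b → d): β-rule — branch into ¬¬b  //  d.
                  branch 2.2.1.2.1 (add ¬¬b):
                    ○ open, literals {a=false, b=true, c=true}.
                  branch 2.2.1.2.2 (add d):
                    ○ open, literals {a=false, c=true, d=true}.
          branch 2.2.2 (add ¬(¬b → d), a):
            ¬(¬b → d): α-rule — add ¬b, ¬d.
            (c ∨ ¬a): β-rule — branch into c  //  ¬a.
              branch 2.2.2.1 (add c):
                ○ open, literals {a=true, b=false, c=true, d=false}.
              branch 2.2.2.2 (add ¬a):
                × closes — contains both a and ¬a.
5 branches closed, 11 open.
Each open branch fixes some atoms; the unmentioned ones are free. Counting distinct full assignments: branch {a=true, b=false, c=false} (d) contributes 2 new; branch {a=true, b=false, c=false, d=true} (none free) contributes 0 new; branch {a=false, b=true, c=true} (d) contributes 2 new; branch {a=false, c=true, d=true} (b) contributes 1 new; branch {a=false, b=true, c=true} (d) contributes 0 new; branch {a=false, b=true, c=true, d=true} (none free) contributes 0 new; branch {a=false, b=true, c=true} (d) contributes 0 new; branch {a=false, c=true, d=true} (b) contributes 0 new; branch {a=false, b=true, c=true} (d) contributes 0 new; branch {a=false, c=true, d=true} (b) contributes 0 new; branch {a=true, b=false, c=true, d=false} (none free) contributes 1 new. Total: 6.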